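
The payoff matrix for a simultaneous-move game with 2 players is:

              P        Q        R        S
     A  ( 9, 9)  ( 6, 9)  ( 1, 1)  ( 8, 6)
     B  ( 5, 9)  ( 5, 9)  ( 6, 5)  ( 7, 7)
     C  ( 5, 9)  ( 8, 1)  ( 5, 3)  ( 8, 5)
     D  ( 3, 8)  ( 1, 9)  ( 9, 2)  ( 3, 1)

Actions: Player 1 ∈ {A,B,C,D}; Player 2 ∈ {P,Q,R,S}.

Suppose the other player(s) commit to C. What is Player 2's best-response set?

u_2(P vs C) = 9
u_2(Q vs C) = 1
u_2(R vs C) = 3
u_2(S vs C) = 5
max payoff 9 at {P}

BR_2 = {P}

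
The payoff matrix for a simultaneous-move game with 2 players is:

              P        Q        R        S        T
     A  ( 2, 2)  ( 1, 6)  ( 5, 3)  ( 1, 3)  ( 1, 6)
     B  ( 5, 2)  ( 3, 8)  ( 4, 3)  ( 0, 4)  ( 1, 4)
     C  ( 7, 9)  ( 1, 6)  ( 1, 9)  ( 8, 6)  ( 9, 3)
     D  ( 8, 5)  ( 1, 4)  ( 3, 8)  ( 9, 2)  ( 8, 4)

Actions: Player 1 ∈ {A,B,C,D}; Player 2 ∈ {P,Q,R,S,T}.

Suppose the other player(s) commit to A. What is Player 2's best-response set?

BR_2 = {Q,T}

u_2(P vs A) = 2
u_2(Q vs A) = 6
u_2(R vs A) = 3
u_2(S vs A) = 3
u_2(T vs A) = 6
max payoff 6 at {Q,T}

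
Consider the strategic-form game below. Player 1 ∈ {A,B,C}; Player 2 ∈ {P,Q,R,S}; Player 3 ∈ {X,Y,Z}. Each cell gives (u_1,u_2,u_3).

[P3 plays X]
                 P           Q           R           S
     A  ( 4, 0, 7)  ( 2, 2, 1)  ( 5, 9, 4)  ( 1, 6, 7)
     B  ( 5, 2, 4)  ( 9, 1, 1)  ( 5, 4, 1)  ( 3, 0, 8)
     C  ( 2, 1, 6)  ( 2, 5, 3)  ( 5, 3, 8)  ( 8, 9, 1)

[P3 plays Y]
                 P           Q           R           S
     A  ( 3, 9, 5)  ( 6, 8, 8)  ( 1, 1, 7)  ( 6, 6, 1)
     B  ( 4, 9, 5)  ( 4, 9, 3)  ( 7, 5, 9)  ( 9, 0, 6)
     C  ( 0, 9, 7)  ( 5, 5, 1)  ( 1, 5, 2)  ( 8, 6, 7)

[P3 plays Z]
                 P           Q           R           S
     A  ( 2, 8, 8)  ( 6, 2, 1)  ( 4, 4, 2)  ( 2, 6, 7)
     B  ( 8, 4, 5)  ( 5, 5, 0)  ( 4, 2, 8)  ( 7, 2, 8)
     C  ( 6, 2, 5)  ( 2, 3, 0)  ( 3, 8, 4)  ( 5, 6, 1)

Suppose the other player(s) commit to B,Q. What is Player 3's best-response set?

BR_3 = {Y}

u_3(X vs B,Q) = 1
u_3(Y vs B,Q) = 3
u_3(Z vs B,Q) = 0
max payoff 3 at {Y}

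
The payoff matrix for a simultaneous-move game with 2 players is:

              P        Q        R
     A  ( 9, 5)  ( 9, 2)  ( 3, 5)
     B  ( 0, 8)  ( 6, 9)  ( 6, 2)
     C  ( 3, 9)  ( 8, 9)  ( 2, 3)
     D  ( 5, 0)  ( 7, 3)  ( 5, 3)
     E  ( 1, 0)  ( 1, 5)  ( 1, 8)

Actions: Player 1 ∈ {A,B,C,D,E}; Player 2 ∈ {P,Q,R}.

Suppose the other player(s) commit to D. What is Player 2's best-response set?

u_2(P vs D) = 0
u_2(Q vs D) = 3
u_2(R vs D) = 3
max payoff 3 at {Q,R}

BR_2 = {Q,R}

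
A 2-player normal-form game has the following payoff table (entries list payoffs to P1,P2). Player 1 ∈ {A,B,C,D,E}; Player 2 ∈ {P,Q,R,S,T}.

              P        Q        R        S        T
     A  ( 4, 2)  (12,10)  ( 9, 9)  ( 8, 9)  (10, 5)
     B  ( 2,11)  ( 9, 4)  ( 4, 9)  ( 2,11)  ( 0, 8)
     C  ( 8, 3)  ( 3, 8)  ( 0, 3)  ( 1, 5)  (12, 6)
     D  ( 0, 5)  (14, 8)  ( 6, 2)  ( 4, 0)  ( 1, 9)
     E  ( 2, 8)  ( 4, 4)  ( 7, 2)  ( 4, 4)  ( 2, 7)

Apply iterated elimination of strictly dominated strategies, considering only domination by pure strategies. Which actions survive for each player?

IESDS → P1:{A,C,D} P2:{Q,T}

P1 drop B (A beats it: P:4>2 Q:12>9 R:9>4 S:8>2 T:10>0)
P1 drop E (A beats it: P:4>2 Q:12>4 R:9>7 S:8>4 T:10>2)
P2 drop P (Q beats it: A:10>2 C:8>3 D:8>5)
P2 drop R (Q beats it: A:10>9 C:8>3 D:8>2)
P2 drop S (Q beats it: A:10>9 C:8>5 D:8>0)
P1→{A,C,D} P2→{Q,T}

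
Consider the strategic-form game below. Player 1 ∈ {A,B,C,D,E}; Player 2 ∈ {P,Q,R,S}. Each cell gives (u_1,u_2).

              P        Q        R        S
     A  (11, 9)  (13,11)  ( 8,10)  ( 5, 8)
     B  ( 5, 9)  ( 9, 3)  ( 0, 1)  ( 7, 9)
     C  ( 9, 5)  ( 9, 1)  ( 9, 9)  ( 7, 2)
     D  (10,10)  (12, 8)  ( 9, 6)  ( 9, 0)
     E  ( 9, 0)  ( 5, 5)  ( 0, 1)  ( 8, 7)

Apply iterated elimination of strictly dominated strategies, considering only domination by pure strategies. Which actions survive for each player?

P1 drop B (D beats it: P:10>5 Q:12>9 R:9>0 S:9>7)
P1 drop E (D beats it: P:10>9 Q:12>5 R:9>0 S:9>8)
P2 drop S (P beats it: A:9>8 C:5>2 D:10>0)
P1→{A,C,D} P2→{P,Q,R}

IESDS → P1:{A,C,D} P2:{P,Q,R}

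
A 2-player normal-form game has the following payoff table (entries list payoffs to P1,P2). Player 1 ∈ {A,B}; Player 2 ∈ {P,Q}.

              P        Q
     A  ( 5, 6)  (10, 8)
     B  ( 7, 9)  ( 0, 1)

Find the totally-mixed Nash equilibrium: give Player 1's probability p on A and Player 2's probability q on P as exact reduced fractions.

P1 mixes 4/5 on A; P2 mixes 5/6 on P

P1 indiff ⇒ q·5+(1-q)·10 = q·7+(1-q)·0 ⇒ q(-2) = (1-q)(-10) ⇒ q = 5/6
P2 indiff ⇒ p·6+(1-p)·9 = p·8+(1-p)·1 ⇒ p(-2) = (1-p)(-8) ⇒ p = 4/5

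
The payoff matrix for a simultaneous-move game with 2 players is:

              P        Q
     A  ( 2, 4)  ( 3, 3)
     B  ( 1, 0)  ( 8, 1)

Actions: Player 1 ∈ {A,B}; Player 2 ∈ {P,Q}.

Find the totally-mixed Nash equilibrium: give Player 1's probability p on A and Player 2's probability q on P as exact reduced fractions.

P1 indiff ⇒ q·2+(1-q)·3 = q·1+(1-q)·8 ⇒ q(1) = (1-q)(5) ⇒ q = 5/6
P2 indiff ⇒ p·4+(1-p)·0 = p·3+(1-p)·1 ⇒ p(1) = (1-p)(1) ⇒ p = 1/2

P1 mixes 1/2 on A; P2 mixes 5/6 on P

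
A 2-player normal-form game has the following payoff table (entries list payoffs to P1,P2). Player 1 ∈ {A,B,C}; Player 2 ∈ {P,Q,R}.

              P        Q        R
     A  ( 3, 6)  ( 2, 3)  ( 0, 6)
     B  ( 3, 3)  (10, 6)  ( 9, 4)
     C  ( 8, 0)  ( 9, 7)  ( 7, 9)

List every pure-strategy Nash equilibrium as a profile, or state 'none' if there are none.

PSNE = {(B,Q)}

(A,P): not NE [P1→C gives 8>3]
(A,Q): not NE [P1→B gives 10>2; P2→R gives 6>3]
(A,R): not NE [P1→B gives 9>0]
(B,P): not NE [P1→C gives 8>3; P2→Q gives 6>3]
(B,Q): NE
(B,R): not NE [P2→Q gives 6>4]
(C,P): not NE [P2→R gives 9>0]
(C,Q): not NE [P1→B gives 10>9; P2→R gives 9>7]
(C,R): not NE [P1→B gives 9>7]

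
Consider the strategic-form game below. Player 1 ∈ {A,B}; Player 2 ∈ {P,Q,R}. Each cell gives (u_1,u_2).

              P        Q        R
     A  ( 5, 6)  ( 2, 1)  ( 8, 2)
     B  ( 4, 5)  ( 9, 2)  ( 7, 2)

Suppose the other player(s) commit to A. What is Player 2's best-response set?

argmax u_2 = {P}

u_2(P vs A) = 6
u_2(Q vs A) = 1
u_2(R vs A) = 2
max payoff 6 at {P}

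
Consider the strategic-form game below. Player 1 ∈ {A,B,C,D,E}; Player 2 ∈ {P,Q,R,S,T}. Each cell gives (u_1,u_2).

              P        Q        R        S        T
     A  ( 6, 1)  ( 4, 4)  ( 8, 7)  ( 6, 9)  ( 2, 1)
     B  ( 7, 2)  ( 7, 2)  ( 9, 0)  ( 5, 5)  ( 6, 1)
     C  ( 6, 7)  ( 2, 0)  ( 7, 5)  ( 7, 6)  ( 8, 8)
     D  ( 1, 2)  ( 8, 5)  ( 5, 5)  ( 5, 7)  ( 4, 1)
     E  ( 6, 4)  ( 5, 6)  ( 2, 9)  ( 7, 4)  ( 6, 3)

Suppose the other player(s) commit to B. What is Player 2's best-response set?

u_2(P vs B) = 2
u_2(Q vs B) = 2
u_2(R vs B) = 0
u_2(S vs B) = 5
u_2(T vs B) = 1
max payoff 5 at {S}

BR_2 = {S}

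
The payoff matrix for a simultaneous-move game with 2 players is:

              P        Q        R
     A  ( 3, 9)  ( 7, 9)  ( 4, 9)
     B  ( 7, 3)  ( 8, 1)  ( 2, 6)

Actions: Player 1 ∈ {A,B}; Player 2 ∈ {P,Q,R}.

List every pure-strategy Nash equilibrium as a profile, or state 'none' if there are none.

(A,P): not NE [P1→B gives 7>3]
(A,Q): not NE [P1→B gives 8>7]
(A,R): NE
(B,P): not NE [P2→R gives 6>3]
(B,Q): not NE [P2→R gives 6>1]
(B,R): not NE [P1→A gives 4>2]

PSNE = {(A,R)}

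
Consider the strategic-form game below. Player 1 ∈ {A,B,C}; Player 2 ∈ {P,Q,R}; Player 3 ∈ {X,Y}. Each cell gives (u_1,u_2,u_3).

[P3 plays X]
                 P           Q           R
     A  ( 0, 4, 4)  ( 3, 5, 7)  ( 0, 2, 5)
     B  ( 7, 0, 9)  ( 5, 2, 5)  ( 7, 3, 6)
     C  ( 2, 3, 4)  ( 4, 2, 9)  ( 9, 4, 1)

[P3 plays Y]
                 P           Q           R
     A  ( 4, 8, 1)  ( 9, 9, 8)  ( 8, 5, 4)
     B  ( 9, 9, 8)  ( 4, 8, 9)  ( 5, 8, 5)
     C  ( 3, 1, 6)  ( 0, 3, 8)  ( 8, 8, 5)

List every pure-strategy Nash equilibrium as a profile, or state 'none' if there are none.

(A,P,X): not NE [P1→B gives 7>0; P2→Q gives 5>4]
(A,P,Y): not NE [P1→B gives 9>4; P2→Q gives 9>8; P3→X gives 4>1]
(A,Q,X): not NE [P1→B gives 5>3; P3→Y gives 8>7]
(A,Q,Y): NE
(A,R,X): not NE [P1→C gives 9>0; P2→Q gives 5>2]
(A,R,Y): not NE [P2→Q gives 9>5; P3→X gives 5>4]
(B,P,X): not NE [P2→R gives 3>0]
(B,P,Y): not NE [P3→X gives 9>8]
(B,Q,X): not NE [P2→R gives 3>2; P3→Y gives 9>5]
(B,Q,Y): not NE [P1→A gives 9>4; P2→P gives 9>8]
(B,R,X): not NE [P1→C gives 9>7]
(B,R,Y): not NE [P1→C gives 8>5; P2→P gives 9>8; P3→X gives 6>5]
(C,P,X): not NE [P1→B gives 7>2; P2→R gives 4>3; P3→Y gives 6>4]
(C,P,Y): not NE [P1→B gives 9>3; P2→R gives 8>1]
(C,Q,X): not NE [P1→B gives 5>4; P2→R gives 4>2]
(C,Q,Y): not NE [P1→A gives 9>0; P2→R gives 8>3; P3→X gives 9>8]
(C,R,X): not NE [P3→Y gives 5>1]
(C,R,Y): NE

NE set: (A,Q,Y), (C,R,Y)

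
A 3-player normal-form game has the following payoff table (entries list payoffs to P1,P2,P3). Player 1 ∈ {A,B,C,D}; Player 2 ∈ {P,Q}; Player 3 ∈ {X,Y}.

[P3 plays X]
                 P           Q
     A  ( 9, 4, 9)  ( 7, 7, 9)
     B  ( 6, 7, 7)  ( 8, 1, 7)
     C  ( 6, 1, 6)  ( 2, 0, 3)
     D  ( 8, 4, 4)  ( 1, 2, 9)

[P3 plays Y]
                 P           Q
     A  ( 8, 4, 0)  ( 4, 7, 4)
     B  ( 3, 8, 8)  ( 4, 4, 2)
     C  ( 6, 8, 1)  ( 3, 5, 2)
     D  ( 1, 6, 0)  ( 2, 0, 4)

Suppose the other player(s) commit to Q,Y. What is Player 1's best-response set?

BR_1 = {A,B}

u_1(A vs Q,Y) = 4
u_1(B vs Q,Y) = 4
u_1(C vs Q,Y) = 3
u_1(D vs Q,Y) = 2
max payoff 4 at {A,B}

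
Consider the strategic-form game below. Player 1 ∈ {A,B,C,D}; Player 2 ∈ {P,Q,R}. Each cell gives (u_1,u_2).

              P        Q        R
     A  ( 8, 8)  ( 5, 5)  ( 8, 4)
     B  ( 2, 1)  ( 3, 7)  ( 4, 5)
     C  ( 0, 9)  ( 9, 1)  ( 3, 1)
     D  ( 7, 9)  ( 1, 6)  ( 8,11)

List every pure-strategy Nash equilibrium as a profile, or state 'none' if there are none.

(A,P): NE
(A,Q): not NE [P1→C gives 9>5; P2→P gives 8>5]
(A,R): not NE [P2→P gives 8>4]
(B,P): not NE [P1→A gives 8>2; P2→Q gives 7>1]
(B,Q): not NE [P1→C gives 9>3]
(B,R): not NE [P1→D gives 8>4; P2→Q gives 7>5]
(C,P): not NE [P1→A gives 8>0]
(C,Q): not NE [P2→P gives 9>1]
(C,R): not NE [P1→D gives 8>3; P2→P gives 9>1]
(D,P): not NE [P1→A gives 8>7; P2→R gives 11>9]
(D,Q): not NE [P1→C gives 9>1; P2→R gives 11>6]
(D,R): NE

NE set: (A,P), (D,R)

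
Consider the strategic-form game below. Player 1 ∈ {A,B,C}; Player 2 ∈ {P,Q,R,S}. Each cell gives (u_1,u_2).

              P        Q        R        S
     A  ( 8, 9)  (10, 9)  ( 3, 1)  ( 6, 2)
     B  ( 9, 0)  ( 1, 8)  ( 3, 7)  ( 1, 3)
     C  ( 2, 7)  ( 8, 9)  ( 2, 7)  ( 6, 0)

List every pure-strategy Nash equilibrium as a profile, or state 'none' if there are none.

(A,P): not NE [P1→B gives 9>8]
(A,Q): NE
(A,R): not NE [P2→Q gives 9>1]
(A,S): not NE [P2→Q gives 9>2]
(B,P): not NE [P2→Q gives 8>0]
(B,Q): not NE [P1→A gives 10>1]
(B,R): not NE [P2→Q gives 8>7]
(B,S): not NE [P1→C gives 6>1; P2→Q gives 8>3]
(C,P): not NE [P1→B gives 9>2; P2→Q gives 9>7]
(C,Q): not NE [P1→A gives 10>8]
(C,R): not NE [P1→B gives 3>2; P2→Q gives 9>7]
(C,S): not NE [P2→Q gives 9>0]

Nash profiles: (A,Q)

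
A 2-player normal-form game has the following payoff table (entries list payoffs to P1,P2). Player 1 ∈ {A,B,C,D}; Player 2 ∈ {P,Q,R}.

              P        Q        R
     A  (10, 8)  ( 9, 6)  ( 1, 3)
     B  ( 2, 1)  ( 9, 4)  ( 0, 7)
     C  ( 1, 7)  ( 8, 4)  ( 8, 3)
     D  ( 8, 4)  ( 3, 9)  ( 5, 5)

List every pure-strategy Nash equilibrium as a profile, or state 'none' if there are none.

(A,P): NE
(A,Q): not NE [P2→P gives 8>6]
(A,R): not NE [P1→C gives 8>1; P2→P gives 8>3]
(B,P): not NE [P1→A gives 10>2; P2→R gives 7>1]
(B,Q): not NE [P2→R gives 7>4]
(B,R): not NE [P1→C gives 8>0]
(C,P): not NE [P1→A gives 10>1]
(C,Q): not NE [P1→B gives 9>8; P2→P gives 7>4]
(C,R): not NE [P2→P gives 7>3]
(D,P): not NE [P1→A gives 10>8; P2→Q gives 9>4]
(D,Q): not NE [P1→B gives 9>3]
(D,R): not NE [P1→C gives 8>5; P2→Q gives 9>5]

NE set: (A,P)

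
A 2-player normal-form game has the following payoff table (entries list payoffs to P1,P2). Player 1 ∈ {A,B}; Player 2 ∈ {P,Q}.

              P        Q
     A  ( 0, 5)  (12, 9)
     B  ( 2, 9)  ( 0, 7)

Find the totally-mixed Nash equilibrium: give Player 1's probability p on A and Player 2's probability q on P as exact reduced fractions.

p=1/3, q=6/7

P1 indiff ⇒ q·0+(1-q)·12 = q·2+(1-q)·0 ⇒ q(-2) = (1-q)(-12) ⇒ q = 6/7
P2 indiff ⇒ p·5+(1-p)·9 = p·9+(1-p)·7 ⇒ p(-4) = (1-p)(-2) ⇒ p = 1/3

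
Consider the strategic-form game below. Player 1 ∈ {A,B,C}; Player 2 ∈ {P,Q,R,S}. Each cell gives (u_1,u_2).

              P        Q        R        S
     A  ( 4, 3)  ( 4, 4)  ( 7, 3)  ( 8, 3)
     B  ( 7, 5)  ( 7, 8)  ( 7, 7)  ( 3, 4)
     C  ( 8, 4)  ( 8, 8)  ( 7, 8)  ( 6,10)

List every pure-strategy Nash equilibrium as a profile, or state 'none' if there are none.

Equilibria: none

(A,P): not NE [P1→C gives 8>4; P2→Q gives 4>3]
(A,Q): not NE [P1→C gives 8>4]
(A,R): not NE [P2→Q gives 4>3]
(A,S): not NE [P2→Q gives 4>3]
(B,P): not NE [P1→C gives 8>7; P2→Q gives 8>5]
(B,Q): not NE [P1→C gives 8>7]
(B,R): not NE [P2→Q gives 8>7]
(B,S): not NE [P1→A gives 8>3; P2→Q gives 8>4]
(C,P): not NE [P2→S gives 10>4]
(C,Q): not NE [P2→S gives 10>8]
(C,R): not NE [P2→S gives 10>8]
(C,S): not NE [P1→A gives 8>6]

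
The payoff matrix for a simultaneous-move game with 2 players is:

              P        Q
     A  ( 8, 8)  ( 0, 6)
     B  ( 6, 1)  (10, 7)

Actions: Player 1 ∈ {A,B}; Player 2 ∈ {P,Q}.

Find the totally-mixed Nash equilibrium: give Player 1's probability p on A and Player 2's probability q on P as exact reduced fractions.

P1 mixes 3/4 on A; P2 mixes 5/6 on P

P1 indiff ⇒ q·8+(1-q)·0 = q·6+(1-q)·10 ⇒ q(2) = (1-q)(10) ⇒ q = 5/6
P2 indiff ⇒ p·8+(1-p)·1 = p·6+(1-p)·7 ⇒ p(2) = (1-p)(6) ⇒ p = 3/4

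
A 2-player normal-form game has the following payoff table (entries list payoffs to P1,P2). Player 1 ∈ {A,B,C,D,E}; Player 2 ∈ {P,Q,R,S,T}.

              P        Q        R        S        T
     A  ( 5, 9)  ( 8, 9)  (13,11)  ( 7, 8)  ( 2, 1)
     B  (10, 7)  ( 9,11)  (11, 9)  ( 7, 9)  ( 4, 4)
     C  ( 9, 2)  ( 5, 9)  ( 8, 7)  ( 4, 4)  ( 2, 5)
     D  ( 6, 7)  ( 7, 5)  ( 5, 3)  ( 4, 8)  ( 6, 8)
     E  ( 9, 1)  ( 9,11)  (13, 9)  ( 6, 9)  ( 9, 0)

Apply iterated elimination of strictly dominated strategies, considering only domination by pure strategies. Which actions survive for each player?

IESDS → P1:{A,B,E} P2:{Q,R}

P1 drop C (B beats it: P:10>9 Q:9>5 R:11>8 S:7>4 T:4>2)
P1 drop D (E beats it: P:9>6 Q:9>7 R:13>5 S:6>4 T:9>6)
P2 drop P (R beats it: A:11>9 B:9>7 E:9>1)
P2 drop S (Q beats it: A:9>8 B:11>9 E:11>9)
P2 drop T (Q beats it: A:9>1 B:11>4 E:11>0)
P1→{A,B,E} P2→{Q,R}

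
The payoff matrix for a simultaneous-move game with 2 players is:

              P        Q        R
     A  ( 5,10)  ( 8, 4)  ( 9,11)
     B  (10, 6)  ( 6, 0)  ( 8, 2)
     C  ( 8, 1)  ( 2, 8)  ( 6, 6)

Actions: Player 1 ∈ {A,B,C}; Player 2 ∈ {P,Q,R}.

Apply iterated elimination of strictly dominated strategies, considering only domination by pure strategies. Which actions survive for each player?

P1 drop C (B beats it: P:10>8 Q:6>2 R:8>6)
P2 drop Q (P beats it: A:10>4 B:6>0)
P1→{A,B} P2→{P,R}

Remaining: P1:{A,B} P2:{P,R}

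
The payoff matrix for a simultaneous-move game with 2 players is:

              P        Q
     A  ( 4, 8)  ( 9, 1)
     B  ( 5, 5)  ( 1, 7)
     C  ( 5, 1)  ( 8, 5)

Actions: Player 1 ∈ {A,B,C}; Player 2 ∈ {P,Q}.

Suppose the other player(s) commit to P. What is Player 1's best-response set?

argmax u_1 = {B,C}

u_1(A vs P) = 4
u_1(B vs P) = 5
u_1(C vs P) = 5
max payoff 5 at {B,C}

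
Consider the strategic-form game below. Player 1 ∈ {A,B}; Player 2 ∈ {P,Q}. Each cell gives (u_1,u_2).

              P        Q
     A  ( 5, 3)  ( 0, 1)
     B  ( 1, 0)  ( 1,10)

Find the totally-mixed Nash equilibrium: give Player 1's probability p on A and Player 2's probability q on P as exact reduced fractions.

P1 mixes 5/6 on A; P2 mixes 1/5 on P

P1 indiff ⇒ q·5+(1-q)·0 = q·1+(1-q)·1 ⇒ q(4) = (1-q)(1) ⇒ q = 1/5
P2 indiff ⇒ p·3+(1-p)·0 = p·1+(1-p)·10 ⇒ p(2) = (1-p)(10) ⇒ p = 5/6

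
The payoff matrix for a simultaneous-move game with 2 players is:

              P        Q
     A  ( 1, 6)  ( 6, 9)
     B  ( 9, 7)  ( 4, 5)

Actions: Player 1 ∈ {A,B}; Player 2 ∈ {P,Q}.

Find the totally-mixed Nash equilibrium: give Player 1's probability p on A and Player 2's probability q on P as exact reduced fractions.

P1 indiff ⇒ q·1+(1-q)·6 = q·9+(1-q)·4 ⇒ q(-8) = (1-q)(-2) ⇒ q = 1/5
P2 indiff ⇒ p·6+(1-p)·7 = p·9+(1-p)·5 ⇒ p(-3) = (1-p)(-2) ⇒ p = 2/5

p=2/5, q=1/5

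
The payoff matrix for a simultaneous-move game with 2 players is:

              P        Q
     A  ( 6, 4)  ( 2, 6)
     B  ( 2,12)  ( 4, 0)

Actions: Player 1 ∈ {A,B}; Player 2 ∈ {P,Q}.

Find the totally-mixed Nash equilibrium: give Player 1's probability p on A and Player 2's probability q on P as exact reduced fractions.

P1 indiff ⇒ q·6+(1-q)·2 = q·2+(1-q)·4 ⇒ q(4) = (1-q)(2) ⇒ q = 1/3
P2 indiff ⇒ p·4+(1-p)·12 = p·6+(1-p)·0 ⇒ p(-2) = (1-p)(-12) ⇒ p = 6/7

p=6/7, q=1/3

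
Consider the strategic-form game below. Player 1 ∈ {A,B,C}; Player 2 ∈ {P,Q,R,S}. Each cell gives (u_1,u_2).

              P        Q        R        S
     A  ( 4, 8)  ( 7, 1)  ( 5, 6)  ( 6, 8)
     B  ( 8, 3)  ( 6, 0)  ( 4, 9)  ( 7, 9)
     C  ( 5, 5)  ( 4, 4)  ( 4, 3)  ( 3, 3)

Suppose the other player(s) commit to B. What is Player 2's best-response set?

u_2(P vs B) = 3
u_2(Q vs B) = 0
u_2(R vs B) = 9
u_2(S vs B) = 9
max payoff 9 at {R,S}

P2 best: {R,S}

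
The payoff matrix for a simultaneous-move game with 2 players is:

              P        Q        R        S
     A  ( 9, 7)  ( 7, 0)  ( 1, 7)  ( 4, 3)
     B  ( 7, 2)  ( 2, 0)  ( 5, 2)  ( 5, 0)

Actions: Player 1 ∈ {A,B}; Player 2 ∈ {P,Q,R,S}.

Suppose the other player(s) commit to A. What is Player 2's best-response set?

BR_2 = {P,R}

u_2(P vs A) = 7
u_2(Q vs A) = 0
u_2(R vs A) = 7
u_2(S vs A) = 3
max payoff 7 at {P,R}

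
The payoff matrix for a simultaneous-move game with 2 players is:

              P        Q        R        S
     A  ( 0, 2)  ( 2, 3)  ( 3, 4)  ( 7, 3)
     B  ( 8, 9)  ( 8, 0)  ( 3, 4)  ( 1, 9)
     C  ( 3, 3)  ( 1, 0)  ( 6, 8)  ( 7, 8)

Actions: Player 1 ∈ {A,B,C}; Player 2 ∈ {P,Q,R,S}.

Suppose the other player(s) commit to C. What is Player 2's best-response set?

u_2(P vs C) = 3
u_2(Q vs C) = 0
u_2(R vs C) = 8
u_2(S vs C) = 8
max payoff 8 at {R,S}

BR_2 = {R,S}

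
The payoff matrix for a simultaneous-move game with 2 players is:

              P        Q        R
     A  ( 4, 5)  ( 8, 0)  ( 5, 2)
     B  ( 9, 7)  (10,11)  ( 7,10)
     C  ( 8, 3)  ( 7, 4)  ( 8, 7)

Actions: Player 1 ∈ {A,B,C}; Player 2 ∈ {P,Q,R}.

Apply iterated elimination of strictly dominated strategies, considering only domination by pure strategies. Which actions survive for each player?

P1 drop A (B beats it: P:9>4 Q:10>8 R:7>5)
P2 drop P (Q beats it: B:11>7 C:4>3)
P1→{B,C} P2→{Q,R}

Survivors P1:{B,C} P2:{Q,R}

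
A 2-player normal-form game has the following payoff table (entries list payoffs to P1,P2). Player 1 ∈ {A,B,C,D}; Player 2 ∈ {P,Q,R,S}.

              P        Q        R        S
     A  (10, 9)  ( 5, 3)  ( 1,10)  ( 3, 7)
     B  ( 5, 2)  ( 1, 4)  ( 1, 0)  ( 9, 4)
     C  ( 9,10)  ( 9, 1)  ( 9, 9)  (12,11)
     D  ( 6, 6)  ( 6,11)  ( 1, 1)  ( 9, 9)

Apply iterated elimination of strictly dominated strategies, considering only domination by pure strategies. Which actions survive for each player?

Remaining: P1:{A,C} P2:{P,R,S}

P1 drop B (C beats it: P:9>5 Q:9>1 R:9>1 S:12>9)
P1 drop D (C beats it: P:9>6 Q:9>6 R:9>1 S:12>9)
P2 drop Q (P beats it: A:9>3 C:10>1)
P1→{A,C} P2→{P,R,S}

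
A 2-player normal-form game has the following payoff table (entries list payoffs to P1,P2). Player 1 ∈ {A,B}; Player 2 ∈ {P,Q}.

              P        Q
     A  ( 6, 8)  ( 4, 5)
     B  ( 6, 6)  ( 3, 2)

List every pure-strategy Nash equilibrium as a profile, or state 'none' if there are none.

(A,P): NE
(A,Q): not NE [P2→P gives 8>5]
(B,P): NE
(B,Q): not NE [P1→A gives 4>3; P2→P gives 6>2]

Nash profiles: (A,P), (B,P)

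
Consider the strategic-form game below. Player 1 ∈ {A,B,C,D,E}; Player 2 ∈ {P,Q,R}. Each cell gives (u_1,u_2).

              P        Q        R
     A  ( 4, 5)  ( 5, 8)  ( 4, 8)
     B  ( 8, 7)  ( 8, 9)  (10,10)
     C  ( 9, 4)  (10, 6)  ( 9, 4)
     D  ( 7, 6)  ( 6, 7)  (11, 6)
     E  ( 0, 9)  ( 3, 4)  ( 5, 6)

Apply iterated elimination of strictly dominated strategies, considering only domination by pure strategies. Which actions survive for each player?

P1 drop A (B beats it: P:8>4 Q:8>5 R:10>4)
P1 drop E (B beats it: P:8>0 Q:8>3 R:10>5)
P2 drop P (Q beats it: B:9>7 C:6>4 D:7>6)
P1→{B,C,D} P2→{Q,R}

Survivors P1:{B,C,D} P2:{Q,R}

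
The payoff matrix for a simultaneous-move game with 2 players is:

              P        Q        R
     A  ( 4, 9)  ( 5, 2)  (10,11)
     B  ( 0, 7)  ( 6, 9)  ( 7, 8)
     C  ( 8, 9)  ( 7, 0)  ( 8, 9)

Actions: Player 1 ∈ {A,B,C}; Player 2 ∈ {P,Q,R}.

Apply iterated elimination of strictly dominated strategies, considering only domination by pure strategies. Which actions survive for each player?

P1 drop B (C beats it: P:8>0 Q:7>6 R:8>7)
P2 drop Q (P beats it: A:9>2 C:9>0)
P1→{A,C} P2→{P,R}

Survivors P1:{A,C} P2:{P,R}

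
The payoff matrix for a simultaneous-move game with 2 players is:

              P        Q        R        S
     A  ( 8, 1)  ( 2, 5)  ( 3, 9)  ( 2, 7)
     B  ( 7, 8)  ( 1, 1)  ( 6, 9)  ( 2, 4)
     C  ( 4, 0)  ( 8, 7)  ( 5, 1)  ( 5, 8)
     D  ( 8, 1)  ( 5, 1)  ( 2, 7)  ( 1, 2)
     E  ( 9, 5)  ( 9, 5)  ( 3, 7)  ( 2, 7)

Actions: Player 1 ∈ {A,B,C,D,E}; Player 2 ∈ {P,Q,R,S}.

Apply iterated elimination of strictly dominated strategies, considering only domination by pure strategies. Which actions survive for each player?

P1 drop D (E beats it: P:9>8 Q:9>5 R:3>2 S:2>1)
P2 drop P (R beats it: A:9>1 B:9>8 C:1>0 E:7>5)
P1 drop A (C beats it: Q:8>2 R:5>3 S:5>2)
P2 drop Q (S beats it: B:4>1 C:8>7 E:7>5)
P1 drop E (C beats it: R:5>3 S:5>2)
P1→{B,C} P2→{R,S}

Remaining: P1:{B,C} P2:{R,S}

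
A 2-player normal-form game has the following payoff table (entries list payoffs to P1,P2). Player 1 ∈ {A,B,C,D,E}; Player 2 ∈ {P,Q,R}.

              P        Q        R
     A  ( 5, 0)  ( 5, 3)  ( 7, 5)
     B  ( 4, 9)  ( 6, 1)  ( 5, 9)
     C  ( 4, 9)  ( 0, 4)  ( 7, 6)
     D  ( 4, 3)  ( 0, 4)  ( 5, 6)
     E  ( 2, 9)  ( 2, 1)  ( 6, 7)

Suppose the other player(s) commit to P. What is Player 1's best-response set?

u_1(A vs P) = 5
u_1(B vs P) = 4
u_1(C vs P) = 4
u_1(D vs P) = 4
u_1(E vs P) = 2
max payoff 5 at {A}

P1 best: {A}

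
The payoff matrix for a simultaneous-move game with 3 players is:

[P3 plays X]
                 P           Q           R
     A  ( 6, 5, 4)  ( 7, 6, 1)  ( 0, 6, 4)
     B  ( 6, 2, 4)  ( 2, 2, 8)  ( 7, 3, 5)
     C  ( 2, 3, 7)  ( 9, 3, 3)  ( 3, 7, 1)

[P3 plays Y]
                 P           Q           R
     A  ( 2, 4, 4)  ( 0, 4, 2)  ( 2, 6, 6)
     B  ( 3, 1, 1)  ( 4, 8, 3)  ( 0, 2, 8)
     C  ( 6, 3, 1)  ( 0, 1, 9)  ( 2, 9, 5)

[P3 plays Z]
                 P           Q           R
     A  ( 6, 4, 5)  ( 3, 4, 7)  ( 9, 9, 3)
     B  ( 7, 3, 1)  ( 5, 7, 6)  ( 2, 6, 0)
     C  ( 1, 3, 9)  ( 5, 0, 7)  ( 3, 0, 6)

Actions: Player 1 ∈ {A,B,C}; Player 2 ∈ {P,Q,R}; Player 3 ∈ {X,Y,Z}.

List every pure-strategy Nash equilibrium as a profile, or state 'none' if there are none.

NE set: (A,R,Y)

(A,P,X): not NE [P2→R gives 6>5; P3→Z gives 5>4]
(A,P,Y): not NE [P1→C gives 6>2; P2→R gives 6>4; P3→Z gives 5>4]
(A,P,Z): not NE [P1→B gives 7>6; P2→R gives 9>4]
(A,Q,X): not NE [P1→C gives 9>7; P3→Z gives 7>1]
(A,Q,Y): not NE [P1→B gives 4>0; P2→R gives 6>4; P3→Z gives 7>2]
(A,Q,Z): not NE [P1→C gives 5>3; P2→R gives 9>4]
(A,R,X): not NE [P1→B gives 7>0; P3→Y gives 6>4]
(A,R,Y): NE
(A,R,Z): not NE [P3→Y gives 6>3]
(B,P,X): not NE [P2→R gives 3>2]
(B,P,Y): not NE [P1→C gives 6>3; P2→Q gives 8>1; P3→X gives 4>1]
(B,P,Z): not NE [P2→Q gives 7>3; P3→X gives 4>1]
(B,Q,X): not NE [P1→C gives 9>2; P2→R gives 3>2]
(B,Q,Y): not NE [P3→X gives 8>3]
(B,Q,Z): not NE [P3→X gives 8>6]
(B,R,X): not NE [P3→Y gives 8>5]
(B,R,Y): not NE [P1→C gives 2>0; P2→Q gives 8>2]
(B,R,Z): not NE [P1→A gives 9>2; P2→Q gives 7>6; P3→Y gives 8>0]
(C,P,X): not NE [P1→B gives 6>2; P2→R gives 7>3; P3→Z gives 9>7]
(C,P,Y): not NE [P2→R gives 9>3; P3→Z gives 9>1]
(C,P,Z): not NE [P1→B gives 7>1]
(C,Q,X): not NE [P2→R gives 7>3; P3→Y gives 9>3]
(C,Q,Y): not NE [P1→B gives 4>0; P2→R gives 9>1]
(C,Q,Z): not NE [P2→P gives 3>0; P3→Y gives 9>7]
(C,R,X): not NE [P1→B gives 7>3; P3→Z gives 6>1]
(C,R,Y): not NE [P3→Z gives 6>5]
(C,R,Z): not NE [P1→A gives 9>3; P2→P gives 3>0]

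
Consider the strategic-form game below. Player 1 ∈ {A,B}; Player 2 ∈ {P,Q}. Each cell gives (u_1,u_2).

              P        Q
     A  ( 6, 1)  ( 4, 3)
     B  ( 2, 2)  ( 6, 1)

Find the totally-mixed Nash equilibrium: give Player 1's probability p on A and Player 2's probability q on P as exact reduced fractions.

P1 indiff ⇒ q·6+(1-q)·4 = q·2+(1-q)·6 ⇒ q(4) = (1-q)(2) ⇒ q = 1/3
P2 indiff ⇒ p·1+(1-p)·2 = p·3+(1-p)·1 ⇒ p(-2) = (1-p)(-1) ⇒ p = 1/3

p=1/3, q=1/3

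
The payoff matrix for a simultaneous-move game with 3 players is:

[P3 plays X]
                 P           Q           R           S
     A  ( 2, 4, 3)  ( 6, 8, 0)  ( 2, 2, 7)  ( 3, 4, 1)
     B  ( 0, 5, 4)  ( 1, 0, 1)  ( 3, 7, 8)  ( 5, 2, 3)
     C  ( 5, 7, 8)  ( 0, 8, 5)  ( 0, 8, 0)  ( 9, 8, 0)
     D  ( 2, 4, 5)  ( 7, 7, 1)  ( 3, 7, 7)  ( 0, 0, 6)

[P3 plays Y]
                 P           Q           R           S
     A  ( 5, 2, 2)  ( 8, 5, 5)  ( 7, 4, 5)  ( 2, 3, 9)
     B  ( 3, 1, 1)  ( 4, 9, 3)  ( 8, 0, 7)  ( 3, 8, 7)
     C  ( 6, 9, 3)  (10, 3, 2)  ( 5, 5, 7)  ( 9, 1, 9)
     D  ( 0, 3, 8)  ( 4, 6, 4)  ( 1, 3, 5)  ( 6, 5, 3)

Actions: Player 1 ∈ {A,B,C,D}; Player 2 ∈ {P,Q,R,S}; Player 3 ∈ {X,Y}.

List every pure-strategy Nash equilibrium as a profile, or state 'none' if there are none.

NE set: (B,R,X), (D,R,X)

(A,P,X): not NE [P1→C gives 5>2; P2→Q gives 8>4]
(A,P,Y): not NE [P1→C gives 6>5; P2→Q gives 5>2; P3→X gives 3>2]
(A,Q,X): not NE [P1→D gives 7>6; P3→Y gives 5>0]
(A,Q,Y): not NE [P1→C gives 10>8]
(A,R,X): not NE [P1→D gives 3>2; P2→Q gives 8>2]
(A,R,Y): not NE [P1→B gives 8>7; P2→Q gives 5>4; P3→X gives 7>5]
(A,S,X): not NE [P1→C gives 9>3; P2→Q gives 8>4; P3→Y gives 9>1]
(A,S,Y): not NE [P1→C gives 9>2; P2→Q gives 5>3]
(B,P,X): not NE [P1→C gives 5>0; P2→R gives 7>5]
(B,P,Y): not NE [P1→C gives 6>3; P2→Q gives 9>1; P3→X gives 4>1]
(B,Q,X): not NE [P1→D gives 7>1; P2→R gives 7>0; P3→Y gives 3>1]
(B,Q,Y): not NE [P1→C gives 10>4]
(B,R,X): NE
(B,R,Y): not NE [P2→Q gives 9>0; P3→X gives 8>7]
(B,S,X): not NE [P1→C gives 9>5; P2→R gives 7>2; P3→Y gives 7>3]
(B,S,Y): not NE [P1→C gives 9>3; P2→Q gives 9>8]
(C,P,X): not NE [P2→S gives 8>7]
(C,P,Y): not NE [P3→X gives 8>3]
(C,Q,X): not NE [P1→D gives 7>0]
(C,Q,Y): not NE [P2→P gives 9>3; P3→X gives 5>2]
(C,R,X): not NE [P1→D gives 3>0; P3→Y gives 7>0]
(C,R,Y): not NE [P1→B gives 8>5; P2→P gives 9>5]
(C,S,X): not NE [P3→Y gives 9>0]
(C,S,Y): not NE [P2→P gives 9>1]
(D,P,X): not NE [P1→C gives 5>2; P2→R gives 7>4; P3→Y gives 8>5]
(D,P,Y): not NE [P1→C gives 6>0; P2→Q gives 6>3]
(D,Q,X): not NE [P3→Y gives 4>1]
(D,Q,Y): not NE [P1→C gives 10>4]
(D,R,X): NE
(D,R,Y): not NE [P1→B gives 8>1; P2→Q gives 6>3; P3→X gives 7>5]
(D,S,X): not NE [P1→C gives 9>0; P2→R gives 7>0]
(D,S,Y): not NE [P1→C gives 9>6; P2→Q gives 6>5; P3→X gives 6>3]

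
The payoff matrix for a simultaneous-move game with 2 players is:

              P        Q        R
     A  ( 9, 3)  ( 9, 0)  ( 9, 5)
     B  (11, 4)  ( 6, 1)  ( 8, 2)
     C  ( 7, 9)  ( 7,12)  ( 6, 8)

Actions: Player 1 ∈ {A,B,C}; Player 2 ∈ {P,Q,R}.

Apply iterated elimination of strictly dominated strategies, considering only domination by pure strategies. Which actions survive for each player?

Remaining: P1:{A,B} P2:{P,R}

P1 drop C (A beats it: P:9>7 Q:9>7 R:9>6)
P2 drop Q (P beats it: A:3>0 B:4>1)
P1→{A,B} P2→{P,R}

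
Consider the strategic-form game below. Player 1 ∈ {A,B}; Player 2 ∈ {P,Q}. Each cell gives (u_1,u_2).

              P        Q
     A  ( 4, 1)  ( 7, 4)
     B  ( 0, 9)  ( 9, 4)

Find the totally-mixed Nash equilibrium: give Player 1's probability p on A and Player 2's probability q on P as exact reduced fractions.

(p,q) = (5/8, 1/3)

P1 indiff ⇒ q·4+(1-q)·7 = q·0+(1-q)·9 ⇒ q(4) = (1-q)(2) ⇒ q = 1/3
P2 indiff ⇒ p·1+(1-p)·9 = p·4+(1-p)·4 ⇒ p(-3) = (1-p)(-5) ⇒ p = 5/8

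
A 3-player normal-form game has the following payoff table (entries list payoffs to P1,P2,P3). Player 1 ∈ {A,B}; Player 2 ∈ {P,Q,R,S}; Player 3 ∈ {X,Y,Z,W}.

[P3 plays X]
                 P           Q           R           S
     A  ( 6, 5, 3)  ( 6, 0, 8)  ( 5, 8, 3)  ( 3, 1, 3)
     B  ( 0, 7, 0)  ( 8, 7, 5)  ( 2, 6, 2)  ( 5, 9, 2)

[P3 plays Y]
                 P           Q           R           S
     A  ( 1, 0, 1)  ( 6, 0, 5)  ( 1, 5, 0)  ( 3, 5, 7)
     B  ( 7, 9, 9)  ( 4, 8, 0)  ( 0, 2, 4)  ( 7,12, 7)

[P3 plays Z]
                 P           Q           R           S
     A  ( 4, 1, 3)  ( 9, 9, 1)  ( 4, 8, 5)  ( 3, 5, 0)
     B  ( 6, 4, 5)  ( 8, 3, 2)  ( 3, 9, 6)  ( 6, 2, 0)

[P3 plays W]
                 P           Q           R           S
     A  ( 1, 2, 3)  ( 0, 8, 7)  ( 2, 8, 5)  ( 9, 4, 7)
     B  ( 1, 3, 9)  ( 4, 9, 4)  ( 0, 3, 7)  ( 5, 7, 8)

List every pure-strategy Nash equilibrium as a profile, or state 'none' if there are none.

NE set: (A,R,W)

(A,P,X): not NE [P2→R gives 8>5]
(A,P,Y): not NE [P1→B gives 7>1; P2→S gives 5>0; P3→W gives 3>1]
(A,P,Z): not NE [P1→B gives 6>4; P2→Q gives 9>1]
(A,P,W): not NE [P2→R gives 8>2]
(A,Q,X): not NE [P1→B gives 8>6; P2→R gives 8>0]
(A,Q,Y): not NE [P2→S gives 5>0; P3→X gives 8>5]
(A,Q,Z): not NE [P3→X gives 8>1]
(A,Q,W): not NE [P1→B gives 4>0; P3→X gives 8>7]
(A,R,X): not NE [P3→W gives 5>3]
(A,R,Y): not NE [P3→W gives 5>0]
(A,R,Z): not NE [P2→Q gives 9>8]
(A,R,W): NE
(A,S,X): not NE [P1→B gives 5>3; P2→R gives 8>1; P3→W gives 7>3]
(A,S,Y): not NE [P1→B gives 7>3]
(A,S,Z): not NE [P1→B gives 6>3; P2→Q gives 9>5; P3→W gives 7>0]
(A,S,W): not NE [P2→R gives 8>4]
(B,P,X): not NE [P1→A gives 6>0; P2→S gives 9>7; P3→W gives 9>0]
(B,P,Y): not NE [P2→S gives 12>9]
(B,P,Z): not NE [P2→R gives 9>4; P3→W gives 9>5]
(B,P,W): not NE [P2→Q gives 9>3]
(B,Q,X): not NE [P2→S gives 9>7]
(B,Q,Y): not NE [P1→A gives 6>4; P2→S gives 12>8; P3→X gives 5>0]
(B,Q,Z): not NE [P1→A gives 9>8; P2→R gives 9>3; P3→X gives 5>2]
(B,Q,W): not NE [P3→X gives 5>4]
(B,R,X): not NE [P1→A gives 5>2; P2→S gives 9>6; P3→W gives 7>2]
(B,R,Y): not NE [P1→A gives 1>0; P2→S gives 12>2; P3→W gives 7>4]
(B,R,Z): not NE [P1→A gives 4>3; P3→W gives 7>6]
(B,R,W): not NE [P1→A gives 2>0; P2→Q gives 9>3]
(B,S,X): not NE [P3→W gives 8>2]
(B,S,Y): not NE [P3→W gives 8>7]
(B,S,Z): not NE [P2→R gives 9>2; P3→W gives 8>0]
(B,S,W): not NE [P1→A gives 9>5; P2→Q gives 9>7]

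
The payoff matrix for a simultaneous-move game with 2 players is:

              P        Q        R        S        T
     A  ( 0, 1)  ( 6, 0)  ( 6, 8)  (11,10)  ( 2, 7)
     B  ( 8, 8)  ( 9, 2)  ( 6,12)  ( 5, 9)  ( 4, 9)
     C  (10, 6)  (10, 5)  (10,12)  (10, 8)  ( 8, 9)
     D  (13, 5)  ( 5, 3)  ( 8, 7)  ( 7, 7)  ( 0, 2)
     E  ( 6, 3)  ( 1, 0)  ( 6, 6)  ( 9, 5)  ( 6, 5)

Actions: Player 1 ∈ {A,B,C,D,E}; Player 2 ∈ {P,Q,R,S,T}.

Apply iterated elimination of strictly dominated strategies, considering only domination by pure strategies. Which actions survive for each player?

Survivors P1:{A,C} P2:{R,S}

P1 drop B (C beats it: P:10>8 Q:10>9 R:10>6 S:10>5 T:8>4)
P1 drop E (C beats it: P:10>6 Q:10>1 R:10>6 S:10>9 T:8>6)
P2 drop P (R beats it: A:8>1 C:12>6 D:7>5)
P1 drop D (C beats it: Q:10>5 R:10>8 S:10>7 T:8>0)
P2 drop Q (R beats it: A:8>0 C:12>5)
P2 drop T (R beats it: A:8>7 C:12>9)
P1→{A,C} P2→{R,S}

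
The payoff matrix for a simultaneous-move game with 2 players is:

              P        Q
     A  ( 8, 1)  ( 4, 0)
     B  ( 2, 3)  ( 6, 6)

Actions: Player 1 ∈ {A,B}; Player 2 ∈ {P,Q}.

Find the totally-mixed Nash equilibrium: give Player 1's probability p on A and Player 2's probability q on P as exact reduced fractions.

P1 mixes 3/4 on A; P2 mixes 1/4 on P

P1 indiff ⇒ q·8+(1-q)·4 = q·2+(1-q)·6 ⇒ q(6) = (1-q)(2) ⇒ q = 1/4
P2 indiff ⇒ p·1+(1-p)·3 = p·0+(1-p)·6 ⇒ p(1) = (1-p)(3) ⇒ p = 3/4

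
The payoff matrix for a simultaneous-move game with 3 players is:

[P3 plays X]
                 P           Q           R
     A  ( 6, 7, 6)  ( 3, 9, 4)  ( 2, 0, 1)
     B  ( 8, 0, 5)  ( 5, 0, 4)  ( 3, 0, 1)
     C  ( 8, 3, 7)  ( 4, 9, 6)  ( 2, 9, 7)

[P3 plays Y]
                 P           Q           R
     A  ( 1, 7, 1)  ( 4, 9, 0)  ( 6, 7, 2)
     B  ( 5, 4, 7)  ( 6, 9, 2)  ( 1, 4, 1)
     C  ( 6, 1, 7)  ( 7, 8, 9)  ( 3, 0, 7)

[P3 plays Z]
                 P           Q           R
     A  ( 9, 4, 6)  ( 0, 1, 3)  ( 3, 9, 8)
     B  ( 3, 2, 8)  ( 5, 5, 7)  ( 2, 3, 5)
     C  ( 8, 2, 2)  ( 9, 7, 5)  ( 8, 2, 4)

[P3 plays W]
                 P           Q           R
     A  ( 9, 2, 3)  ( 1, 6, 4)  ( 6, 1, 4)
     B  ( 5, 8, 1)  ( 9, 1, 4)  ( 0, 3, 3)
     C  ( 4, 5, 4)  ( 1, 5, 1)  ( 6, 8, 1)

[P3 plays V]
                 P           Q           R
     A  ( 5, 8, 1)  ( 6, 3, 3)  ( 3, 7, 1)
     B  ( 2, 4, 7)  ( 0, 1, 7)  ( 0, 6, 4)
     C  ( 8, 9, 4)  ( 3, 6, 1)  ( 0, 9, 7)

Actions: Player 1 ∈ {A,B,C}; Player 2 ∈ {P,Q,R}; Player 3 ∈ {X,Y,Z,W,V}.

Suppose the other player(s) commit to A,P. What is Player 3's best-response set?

u_3(X vs A,P) = 6
u_3(Y vs A,P) = 1
u_3(Z vs A,P) = 6
u_3(W vs A,P) = 3
u_3(V vs A,P) = 1
max payoff 6 at {X,Z}

argmax u_3 = {X,Z}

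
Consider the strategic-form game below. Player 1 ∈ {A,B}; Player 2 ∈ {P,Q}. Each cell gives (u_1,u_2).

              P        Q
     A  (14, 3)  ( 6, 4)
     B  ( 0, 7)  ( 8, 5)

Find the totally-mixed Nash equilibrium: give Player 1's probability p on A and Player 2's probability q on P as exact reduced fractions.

(p,q) = (2/3, 1/8)

P1 indiff ⇒ q·14+(1-q)·6 = q·0+(1-q)·8 ⇒ q(14) = (1-q)(2) ⇒ q = 1/8
P2 indiff ⇒ p·3+(1-p)·7 = p·4+(1-p)·5 ⇒ p(-1) = (1-p)(-2) ⇒ p = 2/3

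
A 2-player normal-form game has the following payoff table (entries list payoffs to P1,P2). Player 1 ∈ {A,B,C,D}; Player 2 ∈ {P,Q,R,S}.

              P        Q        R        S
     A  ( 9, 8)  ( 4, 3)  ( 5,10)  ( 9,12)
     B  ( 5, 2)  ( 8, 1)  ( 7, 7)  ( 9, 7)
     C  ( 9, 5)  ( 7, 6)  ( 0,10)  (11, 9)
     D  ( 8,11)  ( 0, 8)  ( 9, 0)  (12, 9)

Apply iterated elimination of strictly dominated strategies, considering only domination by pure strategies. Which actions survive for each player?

P2 drop Q (S beats it: A:12>3 B:7>1 C:9>6 D:9>8)
P1 drop B (D beats it: P:8>5 R:9>7 S:12>9)
P1→{A,C,D} P2→{P,R,S}

Survivors P1:{A,C,D} P2:{P,R,S}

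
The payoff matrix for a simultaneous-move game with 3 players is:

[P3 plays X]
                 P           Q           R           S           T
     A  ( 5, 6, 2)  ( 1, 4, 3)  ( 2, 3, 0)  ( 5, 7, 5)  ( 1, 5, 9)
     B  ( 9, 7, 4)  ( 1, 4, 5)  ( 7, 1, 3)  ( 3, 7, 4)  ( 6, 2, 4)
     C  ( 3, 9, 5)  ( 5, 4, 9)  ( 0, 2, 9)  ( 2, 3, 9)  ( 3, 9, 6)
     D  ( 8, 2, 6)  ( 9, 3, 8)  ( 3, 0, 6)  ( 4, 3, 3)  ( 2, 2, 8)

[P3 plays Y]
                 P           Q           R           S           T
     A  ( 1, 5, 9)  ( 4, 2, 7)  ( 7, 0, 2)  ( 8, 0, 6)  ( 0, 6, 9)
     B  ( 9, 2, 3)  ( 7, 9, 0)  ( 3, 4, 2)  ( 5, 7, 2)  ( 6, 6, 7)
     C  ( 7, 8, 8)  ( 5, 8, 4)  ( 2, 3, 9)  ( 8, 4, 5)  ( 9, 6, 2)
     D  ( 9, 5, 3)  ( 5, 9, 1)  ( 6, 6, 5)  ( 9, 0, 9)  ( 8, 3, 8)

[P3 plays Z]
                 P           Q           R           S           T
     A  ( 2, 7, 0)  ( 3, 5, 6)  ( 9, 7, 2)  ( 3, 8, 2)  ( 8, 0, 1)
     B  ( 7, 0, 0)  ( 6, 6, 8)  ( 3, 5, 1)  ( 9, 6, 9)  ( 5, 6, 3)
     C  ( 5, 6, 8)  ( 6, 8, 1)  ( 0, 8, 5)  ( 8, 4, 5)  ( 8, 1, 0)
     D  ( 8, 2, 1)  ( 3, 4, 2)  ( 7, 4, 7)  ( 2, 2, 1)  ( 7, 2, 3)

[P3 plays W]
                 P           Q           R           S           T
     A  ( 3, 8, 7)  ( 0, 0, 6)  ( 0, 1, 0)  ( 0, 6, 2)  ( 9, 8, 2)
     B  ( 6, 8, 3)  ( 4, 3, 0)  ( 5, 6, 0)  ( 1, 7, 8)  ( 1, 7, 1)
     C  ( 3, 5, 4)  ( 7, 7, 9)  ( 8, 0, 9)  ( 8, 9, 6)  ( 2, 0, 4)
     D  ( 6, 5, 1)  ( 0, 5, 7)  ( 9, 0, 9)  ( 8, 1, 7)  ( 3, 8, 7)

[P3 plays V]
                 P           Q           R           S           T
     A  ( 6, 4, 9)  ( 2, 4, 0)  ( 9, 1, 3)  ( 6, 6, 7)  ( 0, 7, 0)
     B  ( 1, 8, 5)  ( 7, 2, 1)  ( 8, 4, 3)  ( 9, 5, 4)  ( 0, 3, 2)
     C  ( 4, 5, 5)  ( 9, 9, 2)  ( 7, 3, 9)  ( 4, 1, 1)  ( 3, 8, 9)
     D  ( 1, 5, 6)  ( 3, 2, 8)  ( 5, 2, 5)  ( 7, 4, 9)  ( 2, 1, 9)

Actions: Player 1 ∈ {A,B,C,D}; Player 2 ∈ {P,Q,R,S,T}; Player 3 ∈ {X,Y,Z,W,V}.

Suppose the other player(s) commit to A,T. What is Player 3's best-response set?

u_3(X vs A,T) = 9
u_3(Y vs A,T) = 9
u_3(Z vs A,T) = 1
u_3(W vs A,T) = 2
u_3(V vs A,T) = 0
max payoff 9 at {X,Y}

P3 best: {X,Y}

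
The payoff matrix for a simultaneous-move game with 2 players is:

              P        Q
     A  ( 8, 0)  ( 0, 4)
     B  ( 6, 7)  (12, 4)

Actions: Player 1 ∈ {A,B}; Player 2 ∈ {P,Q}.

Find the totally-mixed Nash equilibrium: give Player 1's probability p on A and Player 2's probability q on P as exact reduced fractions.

P1 indiff ⇒ q·8+(1-q)·0 = q·6+(1-q)·12 ⇒ q(2) = (1-q)(12) ⇒ q = 6/7
P2 indiff ⇒ p·0+(1-p)·7 = p·4+(1-p)·4 ⇒ p(-4) = (1-p)(-3) ⇒ p = 3/7

p=3/7, q=6/7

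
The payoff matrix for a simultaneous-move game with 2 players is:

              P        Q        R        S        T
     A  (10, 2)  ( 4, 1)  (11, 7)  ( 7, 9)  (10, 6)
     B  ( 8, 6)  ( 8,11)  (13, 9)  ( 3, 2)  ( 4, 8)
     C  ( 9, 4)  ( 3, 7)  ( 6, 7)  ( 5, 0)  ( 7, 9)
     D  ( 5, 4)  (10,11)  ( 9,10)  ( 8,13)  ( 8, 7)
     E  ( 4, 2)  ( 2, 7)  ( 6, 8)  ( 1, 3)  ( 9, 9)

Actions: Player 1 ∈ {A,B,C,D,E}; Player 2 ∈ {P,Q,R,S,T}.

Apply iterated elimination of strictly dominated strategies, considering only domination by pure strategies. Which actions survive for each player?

IESDS → P1:{A,B,D} P2:{Q,R,S}

P1 drop C (A beats it: P:10>9 Q:4>3 R:11>6 S:7>5 T:10>7)
P1 drop E (A beats it: P:10>4 Q:4>2 R:11>6 S:7>1 T:10>9)
P2 drop P (R beats it: A:7>2 B:9>6 D:10>4)
P2 drop T (R beats it: A:7>6 B:9>8 D:10>7)
P1→{A,B,D} P2→{Q,R,S}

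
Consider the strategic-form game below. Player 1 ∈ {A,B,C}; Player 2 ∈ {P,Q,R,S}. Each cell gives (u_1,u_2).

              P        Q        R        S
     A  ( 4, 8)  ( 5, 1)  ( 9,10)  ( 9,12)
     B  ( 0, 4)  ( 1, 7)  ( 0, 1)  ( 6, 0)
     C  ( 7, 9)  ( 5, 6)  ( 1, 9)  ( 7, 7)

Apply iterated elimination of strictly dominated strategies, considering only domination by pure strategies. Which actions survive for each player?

P1 drop B (A beats it: P:4>0 Q:5>1 R:9>0 S:9>6)
P2 drop Q (P beats it: A:8>1 C:9>6)
P1→{A,C} P2→{P,R,S}

Survivors P1:{A,C} P2:{P,R,S}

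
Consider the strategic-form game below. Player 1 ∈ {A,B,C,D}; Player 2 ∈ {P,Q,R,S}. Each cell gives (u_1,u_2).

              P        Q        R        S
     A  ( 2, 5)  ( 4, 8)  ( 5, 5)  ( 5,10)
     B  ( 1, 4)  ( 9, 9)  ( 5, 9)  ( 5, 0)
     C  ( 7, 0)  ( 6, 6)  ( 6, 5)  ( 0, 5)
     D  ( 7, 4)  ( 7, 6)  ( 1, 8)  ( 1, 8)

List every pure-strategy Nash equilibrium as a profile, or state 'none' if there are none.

NE set: (A,S), (B,Q)

(A,P): not NE [P1→D gives 7>2; P2→S gives 10>5]
(A,Q): not NE [P1→B gives 9>4; P2→S gives 10>8]
(A,R): not NE [P1→C gives 6>5; P2→S gives 10>5]
(A,S): NE
(B,P): not NE [P1→D gives 7>1; P2→R gives 9>4]
(B,Q): NE
(B,R): not NE [P1→C gives 6>5]
(B,S): not NE [P2→R gives 9>0]
(C,P): not NE [P2→Q gives 6>0]
(C,Q): not NE [P1→B gives 9>6]
(C,R): not NE [P2→Q gives 6>5]
(C,S): not NE [P1→B gives 5>0; P2→Q gives 6>5]
(D,P): not NE [P2→S gives 8>4]
(D,Q): not NE [P1→B gives 9>7; P2→S gives 8>6]
(D,R): not NE [P1→C gives 6>1]
(D,S): not NE [P1→B gives 5>1]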